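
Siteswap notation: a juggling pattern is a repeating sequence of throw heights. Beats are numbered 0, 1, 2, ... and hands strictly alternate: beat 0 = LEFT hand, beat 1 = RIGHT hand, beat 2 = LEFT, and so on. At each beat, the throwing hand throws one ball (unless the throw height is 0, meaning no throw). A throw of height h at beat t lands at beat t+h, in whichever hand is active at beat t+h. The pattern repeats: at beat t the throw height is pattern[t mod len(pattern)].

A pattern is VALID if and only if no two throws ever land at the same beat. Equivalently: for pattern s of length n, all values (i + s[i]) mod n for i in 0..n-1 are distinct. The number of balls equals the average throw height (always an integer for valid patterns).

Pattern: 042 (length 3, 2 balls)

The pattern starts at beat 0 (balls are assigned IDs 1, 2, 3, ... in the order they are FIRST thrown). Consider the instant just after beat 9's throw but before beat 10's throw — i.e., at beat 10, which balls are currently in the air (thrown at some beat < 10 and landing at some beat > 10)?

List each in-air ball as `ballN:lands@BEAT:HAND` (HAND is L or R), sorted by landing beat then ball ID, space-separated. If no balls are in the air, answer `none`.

Answer: ball1:lands@11:R

Derivation:
Beat 1 (R): throw ball1 h=4 -> lands@5:R; in-air after throw: [b1@5:R]
Beat 2 (L): throw ball2 h=2 -> lands@4:L; in-air after throw: [b2@4:L b1@5:R]
Beat 4 (L): throw ball2 h=4 -> lands@8:L; in-air after throw: [b1@5:R b2@8:L]
Beat 5 (R): throw ball1 h=2 -> lands@7:R; in-air after throw: [b1@7:R b2@8:L]
Beat 7 (R): throw ball1 h=4 -> lands@11:R; in-air after throw: [b2@8:L b1@11:R]
Beat 8 (L): throw ball2 h=2 -> lands@10:L; in-air after throw: [b2@10:L b1@11:R]
Beat 10 (L): throw ball2 h=4 -> lands@14:L; in-air after throw: [b1@11:R b2@14:L]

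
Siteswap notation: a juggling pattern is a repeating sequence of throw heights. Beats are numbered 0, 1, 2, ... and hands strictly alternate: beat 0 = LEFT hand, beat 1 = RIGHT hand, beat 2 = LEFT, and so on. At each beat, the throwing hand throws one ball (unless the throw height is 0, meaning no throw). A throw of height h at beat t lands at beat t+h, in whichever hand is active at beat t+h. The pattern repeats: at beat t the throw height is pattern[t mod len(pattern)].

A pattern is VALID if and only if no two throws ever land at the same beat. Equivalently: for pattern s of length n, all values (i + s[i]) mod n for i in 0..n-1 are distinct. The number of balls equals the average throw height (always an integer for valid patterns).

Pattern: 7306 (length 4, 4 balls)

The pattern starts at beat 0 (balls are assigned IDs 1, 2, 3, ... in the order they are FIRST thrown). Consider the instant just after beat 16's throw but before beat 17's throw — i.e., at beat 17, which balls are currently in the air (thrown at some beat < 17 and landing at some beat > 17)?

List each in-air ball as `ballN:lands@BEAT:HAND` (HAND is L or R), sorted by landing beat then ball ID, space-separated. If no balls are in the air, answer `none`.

Beat 0 (L): throw ball1 h=7 -> lands@7:R; in-air after throw: [b1@7:R]
Beat 1 (R): throw ball2 h=3 -> lands@4:L; in-air after throw: [b2@4:L b1@7:R]
Beat 3 (R): throw ball3 h=6 -> lands@9:R; in-air after throw: [b2@4:L b1@7:R b3@9:R]
Beat 4 (L): throw ball2 h=7 -> lands@11:R; in-air after throw: [b1@7:R b3@9:R b2@11:R]
Beat 5 (R): throw ball4 h=3 -> lands@8:L; in-air after throw: [b1@7:R b4@8:L b3@9:R b2@11:R]
Beat 7 (R): throw ball1 h=6 -> lands@13:R; in-air after throw: [b4@8:L b3@9:R b2@11:R b1@13:R]
Beat 8 (L): throw ball4 h=7 -> lands@15:R; in-air after throw: [b3@9:R b2@11:R b1@13:R b4@15:R]
Beat 9 (R): throw ball3 h=3 -> lands@12:L; in-air after throw: [b2@11:R b3@12:L b1@13:R b4@15:R]
Beat 11 (R): throw ball2 h=6 -> lands@17:R; in-air after throw: [b3@12:L b1@13:R b4@15:R b2@17:R]
Beat 12 (L): throw ball3 h=7 -> lands@19:R; in-air after throw: [b1@13:R b4@15:R b2@17:R b3@19:R]
Beat 13 (R): throw ball1 h=3 -> lands@16:L; in-air after throw: [b4@15:R b1@16:L b2@17:R b3@19:R]
Beat 15 (R): throw ball4 h=6 -> lands@21:R; in-air after throw: [b1@16:L b2@17:R b3@19:R b4@21:R]
Beat 16 (L): throw ball1 h=7 -> lands@23:R; in-air after throw: [b2@17:R b3@19:R b4@21:R b1@23:R]
Beat 17 (R): throw ball2 h=3 -> lands@20:L; in-air after throw: [b3@19:R b2@20:L b4@21:R b1@23:R]

Answer: ball3:lands@19:R ball4:lands@21:R ball1:lands@23:R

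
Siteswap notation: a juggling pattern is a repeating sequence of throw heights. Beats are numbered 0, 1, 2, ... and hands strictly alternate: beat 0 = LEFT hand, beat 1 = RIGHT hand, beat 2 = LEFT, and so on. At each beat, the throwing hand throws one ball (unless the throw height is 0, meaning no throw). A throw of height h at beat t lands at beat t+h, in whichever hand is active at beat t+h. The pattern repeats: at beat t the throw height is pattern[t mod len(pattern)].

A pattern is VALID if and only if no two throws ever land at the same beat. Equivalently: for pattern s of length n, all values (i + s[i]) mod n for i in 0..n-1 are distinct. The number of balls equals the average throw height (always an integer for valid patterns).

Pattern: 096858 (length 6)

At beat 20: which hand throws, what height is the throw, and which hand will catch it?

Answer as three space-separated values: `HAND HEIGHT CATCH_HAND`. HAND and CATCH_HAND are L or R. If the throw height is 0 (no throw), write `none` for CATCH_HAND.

Beat 20: 20 mod 2 = 0, so hand = L
Throw height = pattern[20 mod 6] = pattern[2] = 6
Lands at beat 20+6=26, 26 mod 2 = 0, so catch hand = L

Answer: L 6 L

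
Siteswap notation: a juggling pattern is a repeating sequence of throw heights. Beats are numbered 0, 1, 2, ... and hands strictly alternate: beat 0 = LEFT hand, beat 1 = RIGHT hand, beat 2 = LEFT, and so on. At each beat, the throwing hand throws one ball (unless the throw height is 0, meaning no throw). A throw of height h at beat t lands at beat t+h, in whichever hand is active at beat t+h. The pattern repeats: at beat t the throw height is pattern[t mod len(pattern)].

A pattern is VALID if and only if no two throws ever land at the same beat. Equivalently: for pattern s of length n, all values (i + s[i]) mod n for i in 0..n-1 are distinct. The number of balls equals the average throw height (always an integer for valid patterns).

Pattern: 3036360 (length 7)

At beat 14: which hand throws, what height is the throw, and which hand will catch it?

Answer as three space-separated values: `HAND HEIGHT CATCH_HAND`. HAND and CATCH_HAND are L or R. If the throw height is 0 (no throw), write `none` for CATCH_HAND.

Answer: L 3 R

Derivation:
Beat 14: 14 mod 2 = 0, so hand = L
Throw height = pattern[14 mod 7] = pattern[0] = 3
Lands at beat 14+3=17, 17 mod 2 = 1, so catch hand = R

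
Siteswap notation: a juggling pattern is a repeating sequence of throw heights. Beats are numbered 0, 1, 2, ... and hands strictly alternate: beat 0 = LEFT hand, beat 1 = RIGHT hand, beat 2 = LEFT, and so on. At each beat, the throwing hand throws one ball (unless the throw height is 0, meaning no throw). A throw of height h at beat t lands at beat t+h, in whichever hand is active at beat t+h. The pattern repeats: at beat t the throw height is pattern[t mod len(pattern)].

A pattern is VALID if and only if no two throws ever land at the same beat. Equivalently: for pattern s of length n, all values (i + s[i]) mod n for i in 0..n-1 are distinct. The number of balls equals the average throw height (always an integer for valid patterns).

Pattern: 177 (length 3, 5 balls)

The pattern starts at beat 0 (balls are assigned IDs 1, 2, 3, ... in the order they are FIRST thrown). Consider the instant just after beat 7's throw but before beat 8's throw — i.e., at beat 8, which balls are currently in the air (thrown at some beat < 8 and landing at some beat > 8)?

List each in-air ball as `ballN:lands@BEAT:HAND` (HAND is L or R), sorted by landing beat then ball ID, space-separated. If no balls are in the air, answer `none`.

Beat 0 (L): throw ball1 h=1 -> lands@1:R; in-air after throw: [b1@1:R]
Beat 1 (R): throw ball1 h=7 -> lands@8:L; in-air after throw: [b1@8:L]
Beat 2 (L): throw ball2 h=7 -> lands@9:R; in-air after throw: [b1@8:L b2@9:R]
Beat 3 (R): throw ball3 h=1 -> lands@4:L; in-air after throw: [b3@4:L b1@8:L b2@9:R]
Beat 4 (L): throw ball3 h=7 -> lands@11:R; in-air after throw: [b1@8:L b2@9:R b3@11:R]
Beat 5 (R): throw ball4 h=7 -> lands@12:L; in-air after throw: [b1@8:L b2@9:R b3@11:R b4@12:L]
Beat 6 (L): throw ball5 h=1 -> lands@7:R; in-air after throw: [b5@7:R b1@8:L b2@9:R b3@11:R b4@12:L]
Beat 7 (R): throw ball5 h=7 -> lands@14:L; in-air after throw: [b1@8:L b2@9:R b3@11:R b4@12:L b5@14:L]
Beat 8 (L): throw ball1 h=7 -> lands@15:R; in-air after throw: [b2@9:R b3@11:R b4@12:L b5@14:L b1@15:R]

Answer: ball2:lands@9:R ball3:lands@11:R ball4:lands@12:L ball5:lands@14:L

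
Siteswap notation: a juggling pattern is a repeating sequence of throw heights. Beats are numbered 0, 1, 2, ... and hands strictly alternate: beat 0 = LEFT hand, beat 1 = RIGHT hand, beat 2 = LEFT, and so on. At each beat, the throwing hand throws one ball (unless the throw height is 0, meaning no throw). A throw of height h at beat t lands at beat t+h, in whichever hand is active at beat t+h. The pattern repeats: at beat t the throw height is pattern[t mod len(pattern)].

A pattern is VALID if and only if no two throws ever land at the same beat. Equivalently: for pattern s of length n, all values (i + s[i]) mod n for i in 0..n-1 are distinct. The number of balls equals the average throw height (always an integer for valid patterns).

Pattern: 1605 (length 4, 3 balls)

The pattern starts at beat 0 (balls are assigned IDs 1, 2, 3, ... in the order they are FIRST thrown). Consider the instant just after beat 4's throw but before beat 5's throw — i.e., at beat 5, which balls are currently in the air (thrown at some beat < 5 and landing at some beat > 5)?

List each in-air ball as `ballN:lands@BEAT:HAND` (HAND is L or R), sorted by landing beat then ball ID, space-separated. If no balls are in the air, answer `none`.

Answer: ball1:lands@7:R ball2:lands@8:L

Derivation:
Beat 0 (L): throw ball1 h=1 -> lands@1:R; in-air after throw: [b1@1:R]
Beat 1 (R): throw ball1 h=6 -> lands@7:R; in-air after throw: [b1@7:R]
Beat 3 (R): throw ball2 h=5 -> lands@8:L; in-air after throw: [b1@7:R b2@8:L]
Beat 4 (L): throw ball3 h=1 -> lands@5:R; in-air after throw: [b3@5:R b1@7:R b2@8:L]
Beat 5 (R): throw ball3 h=6 -> lands@11:R; in-air after throw: [b1@7:R b2@8:L b3@11:R]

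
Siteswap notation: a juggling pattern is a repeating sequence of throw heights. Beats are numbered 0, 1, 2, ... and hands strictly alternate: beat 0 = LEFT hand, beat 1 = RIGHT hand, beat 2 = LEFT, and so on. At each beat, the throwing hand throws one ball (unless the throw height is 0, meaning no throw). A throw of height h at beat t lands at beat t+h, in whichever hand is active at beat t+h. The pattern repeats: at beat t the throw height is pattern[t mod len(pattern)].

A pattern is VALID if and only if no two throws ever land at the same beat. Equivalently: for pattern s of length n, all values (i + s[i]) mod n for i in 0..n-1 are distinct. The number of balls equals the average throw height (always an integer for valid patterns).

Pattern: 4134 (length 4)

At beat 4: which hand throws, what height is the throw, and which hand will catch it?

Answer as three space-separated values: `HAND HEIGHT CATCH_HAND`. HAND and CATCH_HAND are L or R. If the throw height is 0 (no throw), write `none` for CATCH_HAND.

Answer: L 4 L

Derivation:
Beat 4: 4 mod 2 = 0, so hand = L
Throw height = pattern[4 mod 4] = pattern[0] = 4
Lands at beat 4+4=8, 8 mod 2 = 0, so catch hand = L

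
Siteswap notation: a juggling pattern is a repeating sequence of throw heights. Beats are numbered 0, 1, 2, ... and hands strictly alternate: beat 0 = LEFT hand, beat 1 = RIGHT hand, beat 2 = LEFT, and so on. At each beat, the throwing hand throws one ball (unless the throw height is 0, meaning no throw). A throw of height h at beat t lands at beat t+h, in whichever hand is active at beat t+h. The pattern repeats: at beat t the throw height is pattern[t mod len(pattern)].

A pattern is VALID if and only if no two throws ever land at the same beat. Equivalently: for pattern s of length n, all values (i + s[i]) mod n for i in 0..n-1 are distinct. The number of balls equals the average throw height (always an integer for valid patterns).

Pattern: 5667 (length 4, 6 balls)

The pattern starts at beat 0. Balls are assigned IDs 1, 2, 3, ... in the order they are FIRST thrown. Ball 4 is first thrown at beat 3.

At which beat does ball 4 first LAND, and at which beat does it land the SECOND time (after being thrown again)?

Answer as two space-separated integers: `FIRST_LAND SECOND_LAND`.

Beat 0 (L): throw ball1 h=5 -> lands@5:R; in-air after throw: [b1@5:R]
Beat 1 (R): throw ball2 h=6 -> lands@7:R; in-air after throw: [b1@5:R b2@7:R]
Beat 2 (L): throw ball3 h=6 -> lands@8:L; in-air after throw: [b1@5:R b2@7:R b3@8:L]
Beat 3 (R): throw ball4 h=7 -> lands@10:L; in-air after throw: [b1@5:R b2@7:R b3@8:L b4@10:L]
Beat 4 (L): throw ball5 h=5 -> lands@9:R; in-air after throw: [b1@5:R b2@7:R b3@8:L b5@9:R b4@10:L]
Beat 5 (R): throw ball1 h=6 -> lands@11:R; in-air after throw: [b2@7:R b3@8:L b5@9:R b4@10:L b1@11:R]
Beat 6 (L): throw ball6 h=6 -> lands@12:L; in-air after throw: [b2@7:R b3@8:L b5@9:R b4@10:L b1@11:R b6@12:L]
Beat 7 (R): throw ball2 h=7 -> lands@14:L; in-air after throw: [b3@8:L b5@9:R b4@10:L b1@11:R b6@12:L b2@14:L]
Beat 8 (L): throw ball3 h=5 -> lands@13:R; in-air after throw: [b5@9:R b4@10:L b1@11:R b6@12:L b3@13:R b2@14:L]
Beat 9 (R): throw ball5 h=6 -> lands@15:R; in-air after throw: [b4@10:L b1@11:R b6@12:L b3@13:R b2@14:L b5@15:R]
Beat 10 (L): throw ball4 h=6 -> lands@16:L; in-air after throw: [b1@11:R b6@12:L b3@13:R b2@14:L b5@15:R b4@16:L]
Beat 11 (R): throw ball1 h=7 -> lands@18:L; in-air after throw: [b6@12:L b3@13:R b2@14:L b5@15:R b4@16:L b1@18:L]
Beat 12 (L): throw ball6 h=5 -> lands@17:R; in-air after throw: [b3@13:R b2@14:L b5@15:R b4@16:L b6@17:R b1@18:L]
Beat 13 (R): throw ball3 h=6 -> lands@19:R; in-air after throw: [b2@14:L b5@15:R b4@16:L b6@17:R b1@18:L b3@19:R]
Beat 14 (L): throw ball2 h=6 -> lands@20:L; in-air after throw: [b5@15:R b4@16:L b6@17:R b1@18:L b3@19:R b2@20:L]
Ball 4: thrown@3 h=7 -> first land @10; rethrown@10 h=6 -> second land @16

Answer: 10 16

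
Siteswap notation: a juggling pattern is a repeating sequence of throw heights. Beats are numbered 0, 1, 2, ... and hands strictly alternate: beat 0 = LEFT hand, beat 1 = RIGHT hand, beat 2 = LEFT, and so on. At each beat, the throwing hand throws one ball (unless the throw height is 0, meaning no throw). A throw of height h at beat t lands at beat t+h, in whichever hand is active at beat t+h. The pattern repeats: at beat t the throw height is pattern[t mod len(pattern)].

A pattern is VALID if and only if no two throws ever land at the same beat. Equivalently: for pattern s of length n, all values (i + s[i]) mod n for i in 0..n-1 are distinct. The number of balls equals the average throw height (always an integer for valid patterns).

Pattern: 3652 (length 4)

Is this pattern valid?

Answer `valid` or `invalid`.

i=0: (i + s[i]) mod n = (0 + 3) mod 4 = 3
i=1: (i + s[i]) mod n = (1 + 6) mod 4 = 3
i=2: (i + s[i]) mod n = (2 + 5) mod 4 = 3
i=3: (i + s[i]) mod n = (3 + 2) mod 4 = 1
Residues: [3, 3, 3, 1], distinct: False

Answer: invalid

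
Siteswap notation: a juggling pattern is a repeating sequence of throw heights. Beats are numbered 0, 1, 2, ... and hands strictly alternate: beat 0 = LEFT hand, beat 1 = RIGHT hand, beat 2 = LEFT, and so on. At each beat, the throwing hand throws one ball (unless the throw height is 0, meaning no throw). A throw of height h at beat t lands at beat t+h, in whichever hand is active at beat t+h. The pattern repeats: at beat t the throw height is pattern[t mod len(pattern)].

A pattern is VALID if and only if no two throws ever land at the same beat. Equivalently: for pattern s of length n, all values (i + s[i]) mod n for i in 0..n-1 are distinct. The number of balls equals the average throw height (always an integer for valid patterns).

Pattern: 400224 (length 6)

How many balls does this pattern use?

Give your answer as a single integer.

Answer: 2

Derivation:
Pattern = [4, 0, 0, 2, 2, 4], length n = 6
  position 0: throw height = 4, running sum = 4
  position 1: throw height = 0, running sum = 4
  position 2: throw height = 0, running sum = 4
  position 3: throw height = 2, running sum = 6
  position 4: throw height = 2, running sum = 8
  position 5: throw height = 4, running sum = 12
Total sum = 12; balls = sum / n = 12 / 6 = 2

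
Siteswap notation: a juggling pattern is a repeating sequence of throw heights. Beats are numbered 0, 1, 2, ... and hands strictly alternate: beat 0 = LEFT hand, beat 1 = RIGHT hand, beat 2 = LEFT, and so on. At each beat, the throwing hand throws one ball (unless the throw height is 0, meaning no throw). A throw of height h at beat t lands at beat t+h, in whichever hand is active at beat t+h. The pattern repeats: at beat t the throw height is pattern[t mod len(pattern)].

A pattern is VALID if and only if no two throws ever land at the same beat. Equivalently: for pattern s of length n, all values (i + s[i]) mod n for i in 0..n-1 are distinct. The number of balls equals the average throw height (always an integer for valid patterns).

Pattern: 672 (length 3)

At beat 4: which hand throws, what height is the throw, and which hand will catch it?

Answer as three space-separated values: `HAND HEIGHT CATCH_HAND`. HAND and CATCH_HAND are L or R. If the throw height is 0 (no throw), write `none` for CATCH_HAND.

Answer: L 7 R

Derivation:
Beat 4: 4 mod 2 = 0, so hand = L
Throw height = pattern[4 mod 3] = pattern[1] = 7
Lands at beat 4+7=11, 11 mod 2 = 1, so catch hand = R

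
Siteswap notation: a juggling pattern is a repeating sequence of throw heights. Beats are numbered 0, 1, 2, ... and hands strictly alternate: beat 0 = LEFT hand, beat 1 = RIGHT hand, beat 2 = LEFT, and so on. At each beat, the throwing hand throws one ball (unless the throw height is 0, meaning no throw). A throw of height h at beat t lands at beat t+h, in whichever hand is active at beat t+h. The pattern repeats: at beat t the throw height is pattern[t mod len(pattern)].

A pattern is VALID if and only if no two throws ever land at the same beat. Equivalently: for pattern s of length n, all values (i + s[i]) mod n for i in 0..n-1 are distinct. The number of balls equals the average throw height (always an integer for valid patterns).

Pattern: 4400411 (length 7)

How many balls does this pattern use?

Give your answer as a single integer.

Pattern = [4, 4, 0, 0, 4, 1, 1], length n = 7
  position 0: throw height = 4, running sum = 4
  position 1: throw height = 4, running sum = 8
  position 2: throw height = 0, running sum = 8
  position 3: throw height = 0, running sum = 8
  position 4: throw height = 4, running sum = 12
  position 5: throw height = 1, running sum = 13
  position 6: throw height = 1, running sum = 14
Total sum = 14; balls = sum / n = 14 / 7 = 2

Answer: 2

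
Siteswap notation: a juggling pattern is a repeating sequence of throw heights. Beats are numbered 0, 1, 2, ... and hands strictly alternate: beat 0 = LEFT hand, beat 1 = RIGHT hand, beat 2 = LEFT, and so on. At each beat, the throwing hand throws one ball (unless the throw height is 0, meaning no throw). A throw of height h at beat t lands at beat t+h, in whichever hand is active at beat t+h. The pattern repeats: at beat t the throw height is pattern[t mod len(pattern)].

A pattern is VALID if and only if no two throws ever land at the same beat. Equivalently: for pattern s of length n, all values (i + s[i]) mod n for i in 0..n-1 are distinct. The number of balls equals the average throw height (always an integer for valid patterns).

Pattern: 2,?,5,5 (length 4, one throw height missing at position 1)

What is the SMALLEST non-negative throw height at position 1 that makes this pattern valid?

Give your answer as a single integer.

i=0: (0 + 2) mod 4 = 2
i=1: s[i]=? (unknown)
i=2: (2 + 5) mod 4 = 3
i=3: (3 + 5) mod 4 = 0
Known residues: [0, 2, 3]; need a permutation of 0..3, so missing residue r = 1
Need (1 + s) mod 4 = 1; smallest s = (1 - 1) mod 4 = 0

Answer: 0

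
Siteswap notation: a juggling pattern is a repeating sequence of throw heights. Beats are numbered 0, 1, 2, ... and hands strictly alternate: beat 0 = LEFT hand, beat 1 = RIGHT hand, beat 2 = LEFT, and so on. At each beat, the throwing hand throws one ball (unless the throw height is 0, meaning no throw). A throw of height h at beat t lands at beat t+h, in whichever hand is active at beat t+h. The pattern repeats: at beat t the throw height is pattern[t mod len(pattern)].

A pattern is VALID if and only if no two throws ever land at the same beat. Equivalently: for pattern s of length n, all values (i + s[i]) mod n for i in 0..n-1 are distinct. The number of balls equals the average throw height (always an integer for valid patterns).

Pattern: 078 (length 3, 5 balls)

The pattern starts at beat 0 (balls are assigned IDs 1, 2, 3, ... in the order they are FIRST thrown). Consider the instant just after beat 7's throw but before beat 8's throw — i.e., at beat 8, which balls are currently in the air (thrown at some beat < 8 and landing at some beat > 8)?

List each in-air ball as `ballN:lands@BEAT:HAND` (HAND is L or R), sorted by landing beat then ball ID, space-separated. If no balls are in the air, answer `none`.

Beat 1 (R): throw ball1 h=7 -> lands@8:L; in-air after throw: [b1@8:L]
Beat 2 (L): throw ball2 h=8 -> lands@10:L; in-air after throw: [b1@8:L b2@10:L]
Beat 4 (L): throw ball3 h=7 -> lands@11:R; in-air after throw: [b1@8:L b2@10:L b3@11:R]
Beat 5 (R): throw ball4 h=8 -> lands@13:R; in-air after throw: [b1@8:L b2@10:L b3@11:R b4@13:R]
Beat 7 (R): throw ball5 h=7 -> lands@14:L; in-air after throw: [b1@8:L b2@10:L b3@11:R b4@13:R b5@14:L]
Beat 8 (L): throw ball1 h=8 -> lands@16:L; in-air after throw: [b2@10:L b3@11:R b4@13:R b5@14:L b1@16:L]

Answer: ball2:lands@10:L ball3:lands@11:R ball4:lands@13:R ball5:lands@14:L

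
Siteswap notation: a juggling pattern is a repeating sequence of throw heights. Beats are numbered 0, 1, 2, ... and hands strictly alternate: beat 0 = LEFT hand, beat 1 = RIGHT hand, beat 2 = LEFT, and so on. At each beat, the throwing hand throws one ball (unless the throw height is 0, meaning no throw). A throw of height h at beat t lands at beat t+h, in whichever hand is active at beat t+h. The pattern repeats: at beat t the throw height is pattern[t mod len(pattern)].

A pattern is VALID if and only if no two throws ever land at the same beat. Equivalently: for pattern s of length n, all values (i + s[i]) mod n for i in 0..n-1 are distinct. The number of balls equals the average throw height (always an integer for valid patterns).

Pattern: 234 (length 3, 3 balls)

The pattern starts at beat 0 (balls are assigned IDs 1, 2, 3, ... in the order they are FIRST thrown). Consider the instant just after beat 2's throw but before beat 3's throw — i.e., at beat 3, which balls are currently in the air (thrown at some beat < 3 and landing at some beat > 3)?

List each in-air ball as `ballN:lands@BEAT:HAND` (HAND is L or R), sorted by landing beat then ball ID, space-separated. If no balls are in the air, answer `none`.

Beat 0 (L): throw ball1 h=2 -> lands@2:L; in-air after throw: [b1@2:L]
Beat 1 (R): throw ball2 h=3 -> lands@4:L; in-air after throw: [b1@2:L b2@4:L]
Beat 2 (L): throw ball1 h=4 -> lands@6:L; in-air after throw: [b2@4:L b1@6:L]
Beat 3 (R): throw ball3 h=2 -> lands@5:R; in-air after throw: [b2@4:L b3@5:R b1@6:L]

Answer: ball2:lands@4:L ball1:lands@6:L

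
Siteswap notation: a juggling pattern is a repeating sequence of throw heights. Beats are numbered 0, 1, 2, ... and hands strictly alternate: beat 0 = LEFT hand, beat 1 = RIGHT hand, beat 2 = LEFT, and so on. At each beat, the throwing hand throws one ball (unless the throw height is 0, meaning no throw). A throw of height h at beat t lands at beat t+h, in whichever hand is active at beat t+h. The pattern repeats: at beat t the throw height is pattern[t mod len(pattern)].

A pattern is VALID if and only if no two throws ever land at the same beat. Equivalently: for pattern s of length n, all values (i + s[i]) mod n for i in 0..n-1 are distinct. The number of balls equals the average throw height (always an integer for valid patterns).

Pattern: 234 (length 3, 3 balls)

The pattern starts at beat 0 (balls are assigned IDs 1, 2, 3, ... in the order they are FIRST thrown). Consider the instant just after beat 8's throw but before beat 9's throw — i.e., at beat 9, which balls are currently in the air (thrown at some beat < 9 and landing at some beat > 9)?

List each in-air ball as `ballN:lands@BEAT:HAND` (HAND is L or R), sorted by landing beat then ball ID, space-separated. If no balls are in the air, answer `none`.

Beat 0 (L): throw ball1 h=2 -> lands@2:L; in-air after throw: [b1@2:L]
Beat 1 (R): throw ball2 h=3 -> lands@4:L; in-air after throw: [b1@2:L b2@4:L]
Beat 2 (L): throw ball1 h=4 -> lands@6:L; in-air after throw: [b2@4:L b1@6:L]
Beat 3 (R): throw ball3 h=2 -> lands@5:R; in-air after throw: [b2@4:L b3@5:R b1@6:L]
Beat 4 (L): throw ball2 h=3 -> lands@7:R; in-air after throw: [b3@5:R b1@6:L b2@7:R]
Beat 5 (R): throw ball3 h=4 -> lands@9:R; in-air after throw: [b1@6:L b2@7:R b3@9:R]
Beat 6 (L): throw ball1 h=2 -> lands@8:L; in-air after throw: [b2@7:R b1@8:L b3@9:R]
Beat 7 (R): throw ball2 h=3 -> lands@10:L; in-air after throw: [b1@8:L b3@9:R b2@10:L]
Beat 8 (L): throw ball1 h=4 -> lands@12:L; in-air after throw: [b3@9:R b2@10:L b1@12:L]
Beat 9 (R): throw ball3 h=2 -> lands@11:R; in-air after throw: [b2@10:L b3@11:R b1@12:L]

Answer: ball2:lands@10:L ball1:lands@12:L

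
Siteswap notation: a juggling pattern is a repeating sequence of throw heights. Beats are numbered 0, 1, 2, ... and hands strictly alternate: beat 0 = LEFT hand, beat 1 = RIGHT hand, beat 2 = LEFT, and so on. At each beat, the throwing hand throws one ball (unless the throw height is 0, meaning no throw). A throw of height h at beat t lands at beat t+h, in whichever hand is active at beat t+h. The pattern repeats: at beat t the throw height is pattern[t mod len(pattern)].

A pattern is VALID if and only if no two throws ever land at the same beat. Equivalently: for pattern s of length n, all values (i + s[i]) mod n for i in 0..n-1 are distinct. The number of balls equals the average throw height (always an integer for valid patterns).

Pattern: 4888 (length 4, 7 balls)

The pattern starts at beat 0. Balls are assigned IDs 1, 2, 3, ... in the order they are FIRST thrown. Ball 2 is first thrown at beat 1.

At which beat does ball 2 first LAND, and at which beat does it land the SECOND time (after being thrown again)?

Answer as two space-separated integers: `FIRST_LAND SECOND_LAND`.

Answer: 9 17

Derivation:
Beat 0 (L): throw ball1 h=4 -> lands@4:L; in-air after throw: [b1@4:L]
Beat 1 (R): throw ball2 h=8 -> lands@9:R; in-air after throw: [b1@4:L b2@9:R]
Beat 2 (L): throw ball3 h=8 -> lands@10:L; in-air after throw: [b1@4:L b2@9:R b3@10:L]
Beat 3 (R): throw ball4 h=8 -> lands@11:R; in-air after throw: [b1@4:L b2@9:R b3@10:L b4@11:R]
Beat 4 (L): throw ball1 h=4 -> lands@8:L; in-air after throw: [b1@8:L b2@9:R b3@10:L b4@11:R]
Beat 5 (R): throw ball5 h=8 -> lands@13:R; in-air after throw: [b1@8:L b2@9:R b3@10:L b4@11:R b5@13:R]
Beat 6 (L): throw ball6 h=8 -> lands@14:L; in-air after throw: [b1@8:L b2@9:R b3@10:L b4@11:R b5@13:R b6@14:L]
Beat 7 (R): throw ball7 h=8 -> lands@15:R; in-air after throw: [b1@8:L b2@9:R b3@10:L b4@11:R b5@13:R b6@14:L b7@15:R]
Beat 8 (L): throw ball1 h=4 -> lands@12:L; in-air after throw: [b2@9:R b3@10:L b4@11:R b1@12:L b5@13:R b6@14:L b7@15:R]
Beat 9 (R): throw ball2 h=8 -> lands@17:R; in-air after throw: [b3@10:L b4@11:R b1@12:L b5@13:R b6@14:L b7@15:R b2@17:R]
Beat 10 (L): throw ball3 h=8 -> lands@18:L; in-air after throw: [b4@11:R b1@12:L b5@13:R b6@14:L b7@15:R b2@17:R b3@18:L]
Beat 11 (R): throw ball4 h=8 -> lands@19:R; in-air after throw: [b1@12:L b5@13:R b6@14:L b7@15:R b2@17:R b3@18:L b4@19:R]
Beat 12 (L): throw ball1 h=4 -> lands@16:L; in-air after throw: [b5@13:R b6@14:L b7@15:R b1@16:L b2@17:R b3@18:L b4@19:R]
Beat 13 (R): throw ball5 h=8 -> lands@21:R; in-air after throw: [b6@14:L b7@15:R b1@16:L b2@17:R b3@18:L b4@19:R b5@21:R]
Beat 14 (L): throw ball6 h=8 -> lands@22:L; in-air after throw: [b7@15:R b1@16:L b2@17:R b3@18:L b4@19:R b5@21:R b6@22:L]
Beat 15 (R): throw ball7 h=8 -> lands@23:R; in-air after throw: [b1@16:L b2@17:R b3@18:L b4@19:R b5@21:R b6@22:L b7@23:R]
Beat 16 (L): throw ball1 h=4 -> lands@20:L; in-air after throw: [b2@17:R b3@18:L b4@19:R b1@20:L b5@21:R b6@22:L b7@23:R]
Beat 17 (R): throw ball2 h=8 -> lands@25:R; in-air after throw: [b3@18:L b4@19:R b1@20:L b5@21:R b6@22:L b7@23:R b2@25:R]
Ball 2: thrown@1 h=8 -> first land @9; rethrown@9 h=8 -> second land @17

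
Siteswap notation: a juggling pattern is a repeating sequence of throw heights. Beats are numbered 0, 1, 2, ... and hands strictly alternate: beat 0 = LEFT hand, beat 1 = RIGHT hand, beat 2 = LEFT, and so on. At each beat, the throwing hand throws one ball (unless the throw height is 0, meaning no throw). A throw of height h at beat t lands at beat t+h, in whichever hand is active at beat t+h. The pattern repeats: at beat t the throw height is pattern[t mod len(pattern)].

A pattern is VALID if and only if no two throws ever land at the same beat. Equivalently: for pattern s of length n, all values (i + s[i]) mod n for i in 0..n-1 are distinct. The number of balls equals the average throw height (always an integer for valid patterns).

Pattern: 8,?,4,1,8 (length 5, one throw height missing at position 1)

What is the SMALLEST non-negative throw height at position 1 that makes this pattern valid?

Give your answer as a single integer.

i=0: (0 + 8) mod 5 = 3
i=1: s[i]=? (unknown)
i=2: (2 + 4) mod 5 = 1
i=3: (3 + 1) mod 5 = 4
i=4: (4 + 8) mod 5 = 2
Known residues: [1, 2, 3, 4]; need a permutation of 0..4, so missing residue r = 0
Need (1 + s) mod 5 = 0; smallest s = (0 - 1) mod 5 = 4

Answer: 4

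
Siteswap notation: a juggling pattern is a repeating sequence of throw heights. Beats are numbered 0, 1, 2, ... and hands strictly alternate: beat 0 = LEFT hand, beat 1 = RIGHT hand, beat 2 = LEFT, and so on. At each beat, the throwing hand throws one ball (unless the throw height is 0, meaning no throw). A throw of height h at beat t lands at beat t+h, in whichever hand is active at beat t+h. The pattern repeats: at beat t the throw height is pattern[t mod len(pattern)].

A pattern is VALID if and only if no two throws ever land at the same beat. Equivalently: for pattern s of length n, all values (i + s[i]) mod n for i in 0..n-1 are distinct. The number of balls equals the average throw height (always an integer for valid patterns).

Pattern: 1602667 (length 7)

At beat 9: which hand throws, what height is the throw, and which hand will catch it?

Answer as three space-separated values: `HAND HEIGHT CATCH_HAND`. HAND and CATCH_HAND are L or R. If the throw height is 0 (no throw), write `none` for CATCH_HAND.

Answer: R 0 none

Derivation:
Beat 9: 9 mod 2 = 1, so hand = R
Throw height = pattern[9 mod 7] = pattern[2] = 0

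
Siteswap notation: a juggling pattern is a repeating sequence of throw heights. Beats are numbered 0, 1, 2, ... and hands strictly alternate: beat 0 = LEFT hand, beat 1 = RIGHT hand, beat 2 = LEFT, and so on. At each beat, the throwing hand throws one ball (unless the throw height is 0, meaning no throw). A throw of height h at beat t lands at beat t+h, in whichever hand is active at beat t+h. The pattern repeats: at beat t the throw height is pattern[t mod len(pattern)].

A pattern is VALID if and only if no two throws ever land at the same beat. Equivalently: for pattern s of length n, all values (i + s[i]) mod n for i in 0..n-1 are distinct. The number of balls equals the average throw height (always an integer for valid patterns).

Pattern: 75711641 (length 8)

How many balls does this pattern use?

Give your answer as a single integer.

Answer: 4

Derivation:
Pattern = [7, 5, 7, 1, 1, 6, 4, 1], length n = 8
  position 0: throw height = 7, running sum = 7
  position 1: throw height = 5, running sum = 12
  position 2: throw height = 7, running sum = 19
  position 3: throw height = 1, running sum = 20
  position 4: throw height = 1, running sum = 21
  position 5: throw height = 6, running sum = 27
  position 6: throw height = 4, running sum = 31
  position 7: throw height = 1, running sum = 32
Total sum = 32; balls = sum / n = 32 / 8 = 4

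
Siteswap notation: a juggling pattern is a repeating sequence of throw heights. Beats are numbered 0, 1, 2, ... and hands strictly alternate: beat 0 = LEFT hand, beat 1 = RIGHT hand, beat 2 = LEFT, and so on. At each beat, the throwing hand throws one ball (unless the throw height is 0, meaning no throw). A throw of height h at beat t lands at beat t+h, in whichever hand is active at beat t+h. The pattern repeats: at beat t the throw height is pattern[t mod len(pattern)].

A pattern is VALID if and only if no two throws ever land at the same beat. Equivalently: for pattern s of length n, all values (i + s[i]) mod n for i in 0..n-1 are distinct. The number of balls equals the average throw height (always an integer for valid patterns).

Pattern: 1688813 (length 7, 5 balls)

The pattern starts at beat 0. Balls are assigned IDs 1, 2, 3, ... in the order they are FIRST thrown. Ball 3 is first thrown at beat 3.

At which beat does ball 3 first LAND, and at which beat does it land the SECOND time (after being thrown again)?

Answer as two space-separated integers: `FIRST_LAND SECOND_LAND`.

Beat 0 (L): throw ball1 h=1 -> lands@1:R; in-air after throw: [b1@1:R]
Beat 1 (R): throw ball1 h=6 -> lands@7:R; in-air after throw: [b1@7:R]
Beat 2 (L): throw ball2 h=8 -> lands@10:L; in-air after throw: [b1@7:R b2@10:L]
Beat 3 (R): throw ball3 h=8 -> lands@11:R; in-air after throw: [b1@7:R b2@10:L b3@11:R]
Beat 4 (L): throw ball4 h=8 -> lands@12:L; in-air after throw: [b1@7:R b2@10:L b3@11:R b4@12:L]
Beat 5 (R): throw ball5 h=1 -> lands@6:L; in-air after throw: [b5@6:L b1@7:R b2@10:L b3@11:R b4@12:L]
Beat 6 (L): throw ball5 h=3 -> lands@9:R; in-air after throw: [b1@7:R b5@9:R b2@10:L b3@11:R b4@12:L]
Beat 7 (R): throw ball1 h=1 -> lands@8:L; in-air after throw: [b1@8:L b5@9:R b2@10:L b3@11:R b4@12:L]
Beat 8 (L): throw ball1 h=6 -> lands@14:L; in-air after throw: [b5@9:R b2@10:L b3@11:R b4@12:L b1@14:L]
Beat 9 (R): throw ball5 h=8 -> lands@17:R; in-air after throw: [b2@10:L b3@11:R b4@12:L b1@14:L b5@17:R]
Beat 10 (L): throw ball2 h=8 -> lands@18:L; in-air after throw: [b3@11:R b4@12:L b1@14:L b5@17:R b2@18:L]
Beat 11 (R): throw ball3 h=8 -> lands@19:R; in-air after throw: [b4@12:L b1@14:L b5@17:R b2@18:L b3@19:R]
Beat 12 (L): throw ball4 h=1 -> lands@13:R; in-air after throw: [b4@13:R b1@14:L b5@17:R b2@18:L b3@19:R]
Beat 13 (R): throw ball4 h=3 -> lands@16:L; in-air after throw: [b1@14:L b4@16:L b5@17:R b2@18:L b3@19:R]
Beat 14 (L): throw ball1 h=1 -> lands@15:R; in-air after throw: [b1@15:R b4@16:L b5@17:R b2@18:L b3@19:R]
Beat 15 (R): throw ball1 h=6 -> lands@21:R; in-air after throw: [b4@16:L b5@17:R b2@18:L b3@19:R b1@21:R]
Beat 16 (L): throw ball4 h=8 -> lands@24:L; in-air after throw: [b5@17:R b2@18:L b3@19:R b1@21:R b4@24:L]
Beat 17 (R): throw ball5 h=8 -> lands@25:R; in-air after throw: [b2@18:L b3@19:R b1@21:R b4@24:L b5@25:R]
Beat 18 (L): throw ball2 h=8 -> lands@26:L; in-air after throw: [b3@19:R b1@21:R b4@24:L b5@25:R b2@26:L]
Beat 19 (R): throw ball3 h=1 -> lands@20:L; in-air after throw: [b3@20:L b1@21:R b4@24:L b5@25:R b2@26:L]
Ball 3: thrown@3 h=8 -> first land @11; rethrown@11 h=8 -> second land @19

Answer: 11 19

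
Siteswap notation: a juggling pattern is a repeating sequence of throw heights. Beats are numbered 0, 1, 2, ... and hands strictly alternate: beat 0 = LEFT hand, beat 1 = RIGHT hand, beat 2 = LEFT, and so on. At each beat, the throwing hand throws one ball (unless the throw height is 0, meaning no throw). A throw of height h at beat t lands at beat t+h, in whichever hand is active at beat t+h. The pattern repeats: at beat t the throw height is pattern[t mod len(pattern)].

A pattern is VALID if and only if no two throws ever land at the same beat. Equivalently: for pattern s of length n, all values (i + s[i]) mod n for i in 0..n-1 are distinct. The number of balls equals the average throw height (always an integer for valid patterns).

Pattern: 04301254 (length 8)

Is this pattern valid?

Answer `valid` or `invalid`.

Answer: invalid

Derivation:
i=0: (i + s[i]) mod n = (0 + 0) mod 8 = 0
i=1: (i + s[i]) mod n = (1 + 4) mod 8 = 5
i=2: (i + s[i]) mod n = (2 + 3) mod 8 = 5
i=3: (i + s[i]) mod n = (3 + 0) mod 8 = 3
i=4: (i + s[i]) mod n = (4 + 1) mod 8 = 5
i=5: (i + s[i]) mod n = (5 + 2) mod 8 = 7
i=6: (i + s[i]) mod n = (6 + 5) mod 8 = 3
i=7: (i + s[i]) mod n = (7 + 4) mod 8 = 3
Residues: [0, 5, 5, 3, 5, 7, 3, 3], distinct: False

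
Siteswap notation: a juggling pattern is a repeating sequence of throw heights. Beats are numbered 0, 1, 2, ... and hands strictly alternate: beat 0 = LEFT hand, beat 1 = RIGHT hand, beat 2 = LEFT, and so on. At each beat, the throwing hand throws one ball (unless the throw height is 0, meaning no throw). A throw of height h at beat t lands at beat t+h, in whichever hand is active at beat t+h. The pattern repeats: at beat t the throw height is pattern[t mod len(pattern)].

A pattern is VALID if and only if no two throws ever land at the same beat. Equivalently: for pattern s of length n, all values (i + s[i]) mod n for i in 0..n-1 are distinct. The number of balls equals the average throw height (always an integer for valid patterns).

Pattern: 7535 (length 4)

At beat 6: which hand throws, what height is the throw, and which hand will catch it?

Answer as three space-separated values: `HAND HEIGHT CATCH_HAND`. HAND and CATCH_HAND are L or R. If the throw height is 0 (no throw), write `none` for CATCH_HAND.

Answer: L 3 R

Derivation:
Beat 6: 6 mod 2 = 0, so hand = L
Throw height = pattern[6 mod 4] = pattern[2] = 3
Lands at beat 6+3=9, 9 mod 2 = 1, so catch hand = R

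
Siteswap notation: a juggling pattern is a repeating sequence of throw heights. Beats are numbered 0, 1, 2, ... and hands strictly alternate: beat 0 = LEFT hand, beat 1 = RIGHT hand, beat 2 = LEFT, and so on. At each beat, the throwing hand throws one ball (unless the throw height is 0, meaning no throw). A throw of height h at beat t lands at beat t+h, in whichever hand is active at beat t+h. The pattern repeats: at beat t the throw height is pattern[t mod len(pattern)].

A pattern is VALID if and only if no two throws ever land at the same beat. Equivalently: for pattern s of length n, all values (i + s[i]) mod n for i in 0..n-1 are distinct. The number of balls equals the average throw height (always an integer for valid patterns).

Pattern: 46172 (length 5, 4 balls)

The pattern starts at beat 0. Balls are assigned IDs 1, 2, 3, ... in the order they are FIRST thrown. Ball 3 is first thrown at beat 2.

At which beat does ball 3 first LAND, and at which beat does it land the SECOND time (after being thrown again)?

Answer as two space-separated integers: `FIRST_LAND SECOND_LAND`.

Beat 0 (L): throw ball1 h=4 -> lands@4:L; in-air after throw: [b1@4:L]
Beat 1 (R): throw ball2 h=6 -> lands@7:R; in-air after throw: [b1@4:L b2@7:R]
Beat 2 (L): throw ball3 h=1 -> lands@3:R; in-air after throw: [b3@3:R b1@4:L b2@7:R]
Beat 3 (R): throw ball3 h=7 -> lands@10:L; in-air after throw: [b1@4:L b2@7:R b3@10:L]
Beat 4 (L): throw ball1 h=2 -> lands@6:L; in-air after throw: [b1@6:L b2@7:R b3@10:L]
Beat 5 (R): throw ball4 h=4 -> lands@9:R; in-air after throw: [b1@6:L b2@7:R b4@9:R b3@10:L]
Beat 6 (L): throw ball1 h=6 -> lands@12:L; in-air after throw: [b2@7:R b4@9:R b3@10:L b1@12:L]
Beat 7 (R): throw ball2 h=1 -> lands@8:L; in-air after throw: [b2@8:L b4@9:R b3@10:L b1@12:L]
Beat 8 (L): throw ball2 h=7 -> lands@15:R; in-air after throw: [b4@9:R b3@10:L b1@12:L b2@15:R]
Beat 9 (R): throw ball4 h=2 -> lands@11:R; in-air after throw: [b3@10:L b4@11:R b1@12:L b2@15:R]
Beat 10 (L): throw ball3 h=4 -> lands@14:L; in-air after throw: [b4@11:R b1@12:L b3@14:L b2@15:R]
Ball 3: thrown@2 h=1 -> first land @3; rethrown@3 h=7 -> second land @10

Answer: 3 10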